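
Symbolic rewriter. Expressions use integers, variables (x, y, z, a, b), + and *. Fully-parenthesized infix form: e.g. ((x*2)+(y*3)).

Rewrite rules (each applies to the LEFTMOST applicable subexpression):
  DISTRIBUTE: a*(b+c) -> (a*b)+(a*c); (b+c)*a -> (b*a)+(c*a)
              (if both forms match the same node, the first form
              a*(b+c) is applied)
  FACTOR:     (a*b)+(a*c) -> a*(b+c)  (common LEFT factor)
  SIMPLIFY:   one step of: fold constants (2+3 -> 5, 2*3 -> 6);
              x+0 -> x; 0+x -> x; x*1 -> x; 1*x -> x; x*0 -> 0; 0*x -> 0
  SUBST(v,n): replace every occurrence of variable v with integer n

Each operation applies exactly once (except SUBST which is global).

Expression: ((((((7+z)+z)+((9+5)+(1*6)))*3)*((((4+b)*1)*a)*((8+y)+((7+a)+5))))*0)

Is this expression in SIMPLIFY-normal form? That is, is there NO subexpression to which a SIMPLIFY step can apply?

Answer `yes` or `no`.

Expression: ((((((7+z)+z)+((9+5)+(1*6)))*3)*((((4+b)*1)*a)*((8+y)+((7+a)+5))))*0)
Scanning for simplifiable subexpressions (pre-order)...
  at root: ((((((7+z)+z)+((9+5)+(1*6)))*3)*((((4+b)*1)*a)*((8+y)+((7+a)+5))))*0) (SIMPLIFIABLE)
  at L: (((((7+z)+z)+((9+5)+(1*6)))*3)*((((4+b)*1)*a)*((8+y)+((7+a)+5)))) (not simplifiable)
  at LL: ((((7+z)+z)+((9+5)+(1*6)))*3) (not simplifiable)
  at LLL: (((7+z)+z)+((9+5)+(1*6))) (not simplifiable)
  at LLLL: ((7+z)+z) (not simplifiable)
  at LLLLL: (7+z) (not simplifiable)
  at LLLR: ((9+5)+(1*6)) (not simplifiable)
  at LLLRL: (9+5) (SIMPLIFIABLE)
  at LLLRR: (1*6) (SIMPLIFIABLE)
  at LR: ((((4+b)*1)*a)*((8+y)+((7+a)+5))) (not simplifiable)
  at LRL: (((4+b)*1)*a) (not simplifiable)
  at LRLL: ((4+b)*1) (SIMPLIFIABLE)
  at LRLLL: (4+b) (not simplifiable)
  at LRR: ((8+y)+((7+a)+5)) (not simplifiable)
  at LRRL: (8+y) (not simplifiable)
  at LRRR: ((7+a)+5) (not simplifiable)
  at LRRRL: (7+a) (not simplifiable)
Found simplifiable subexpr at path root: ((((((7+z)+z)+((9+5)+(1*6)))*3)*((((4+b)*1)*a)*((8+y)+((7+a)+5))))*0)
One SIMPLIFY step would give: 0
-> NOT in normal form.

Answer: no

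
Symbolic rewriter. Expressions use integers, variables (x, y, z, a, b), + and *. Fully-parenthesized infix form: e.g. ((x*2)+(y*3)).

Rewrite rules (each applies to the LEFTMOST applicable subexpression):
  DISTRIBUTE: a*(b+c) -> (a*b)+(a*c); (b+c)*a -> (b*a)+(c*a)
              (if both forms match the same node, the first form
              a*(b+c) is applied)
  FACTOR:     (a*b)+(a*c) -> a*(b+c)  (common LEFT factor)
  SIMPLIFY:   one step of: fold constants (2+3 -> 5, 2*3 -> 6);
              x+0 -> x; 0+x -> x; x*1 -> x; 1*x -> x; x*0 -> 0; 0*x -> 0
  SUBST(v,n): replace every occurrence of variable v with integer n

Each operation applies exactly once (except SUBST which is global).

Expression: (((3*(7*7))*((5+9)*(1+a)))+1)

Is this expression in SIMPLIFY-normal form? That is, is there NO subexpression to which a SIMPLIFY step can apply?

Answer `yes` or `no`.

Expression: (((3*(7*7))*((5+9)*(1+a)))+1)
Scanning for simplifiable subexpressions (pre-order)...
  at root: (((3*(7*7))*((5+9)*(1+a)))+1) (not simplifiable)
  at L: ((3*(7*7))*((5+9)*(1+a))) (not simplifiable)
  at LL: (3*(7*7)) (not simplifiable)
  at LLR: (7*7) (SIMPLIFIABLE)
  at LR: ((5+9)*(1+a)) (not simplifiable)
  at LRL: (5+9) (SIMPLIFIABLE)
  at LRR: (1+a) (not simplifiable)
Found simplifiable subexpr at path LLR: (7*7)
One SIMPLIFY step would give: (((3*49)*((5+9)*(1+a)))+1)
-> NOT in normal form.

Answer: no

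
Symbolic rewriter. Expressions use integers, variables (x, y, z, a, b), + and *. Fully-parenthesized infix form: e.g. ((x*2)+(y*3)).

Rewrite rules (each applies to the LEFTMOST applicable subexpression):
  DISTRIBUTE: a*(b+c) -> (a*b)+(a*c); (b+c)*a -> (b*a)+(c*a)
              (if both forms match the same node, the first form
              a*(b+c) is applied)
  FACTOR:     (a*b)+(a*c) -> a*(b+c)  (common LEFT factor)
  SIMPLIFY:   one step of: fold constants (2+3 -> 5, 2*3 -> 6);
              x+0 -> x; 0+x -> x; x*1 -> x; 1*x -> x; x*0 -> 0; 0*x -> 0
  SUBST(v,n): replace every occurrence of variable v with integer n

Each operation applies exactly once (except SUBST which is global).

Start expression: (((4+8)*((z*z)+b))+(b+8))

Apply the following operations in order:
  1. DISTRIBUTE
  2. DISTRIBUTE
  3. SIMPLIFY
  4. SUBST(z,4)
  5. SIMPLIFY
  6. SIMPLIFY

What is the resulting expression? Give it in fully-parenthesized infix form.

Answer: (((64+(8*(4*4)))+(12*b))+(b+8))

Derivation:
Start: (((4+8)*((z*z)+b))+(b+8))
Apply DISTRIBUTE at L (target: ((4+8)*((z*z)+b))): (((4+8)*((z*z)+b))+(b+8)) -> ((((4+8)*(z*z))+((4+8)*b))+(b+8))
Apply DISTRIBUTE at LL (target: ((4+8)*(z*z))): ((((4+8)*(z*z))+((4+8)*b))+(b+8)) -> ((((4*(z*z))+(8*(z*z)))+((4+8)*b))+(b+8))
Apply SIMPLIFY at LRL (target: (4+8)): ((((4*(z*z))+(8*(z*z)))+((4+8)*b))+(b+8)) -> ((((4*(z*z))+(8*(z*z)))+(12*b))+(b+8))
Apply SUBST(z,4): ((((4*(z*z))+(8*(z*z)))+(12*b))+(b+8)) -> ((((4*(4*4))+(8*(4*4)))+(12*b))+(b+8))
Apply SIMPLIFY at LLLR (target: (4*4)): ((((4*(4*4))+(8*(4*4)))+(12*b))+(b+8)) -> ((((4*16)+(8*(4*4)))+(12*b))+(b+8))
Apply SIMPLIFY at LLL (target: (4*16)): ((((4*16)+(8*(4*4)))+(12*b))+(b+8)) -> (((64+(8*(4*4)))+(12*b))+(b+8))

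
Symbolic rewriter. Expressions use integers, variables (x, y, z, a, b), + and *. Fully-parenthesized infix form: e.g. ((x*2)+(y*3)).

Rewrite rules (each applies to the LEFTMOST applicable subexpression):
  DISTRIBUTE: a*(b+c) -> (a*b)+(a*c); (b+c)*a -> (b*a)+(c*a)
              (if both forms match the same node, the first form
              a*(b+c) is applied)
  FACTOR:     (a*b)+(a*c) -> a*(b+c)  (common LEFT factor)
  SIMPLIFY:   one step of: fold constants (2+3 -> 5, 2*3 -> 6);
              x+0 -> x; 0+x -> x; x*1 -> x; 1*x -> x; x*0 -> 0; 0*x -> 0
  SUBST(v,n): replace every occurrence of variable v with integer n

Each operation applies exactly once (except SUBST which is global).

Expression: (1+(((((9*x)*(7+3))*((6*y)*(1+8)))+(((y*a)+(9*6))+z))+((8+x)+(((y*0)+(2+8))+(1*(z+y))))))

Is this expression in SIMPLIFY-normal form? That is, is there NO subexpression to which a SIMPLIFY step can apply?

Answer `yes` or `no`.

Expression: (1+(((((9*x)*(7+3))*((6*y)*(1+8)))+(((y*a)+(9*6))+z))+((8+x)+(((y*0)+(2+8))+(1*(z+y))))))
Scanning for simplifiable subexpressions (pre-order)...
  at root: (1+(((((9*x)*(7+3))*((6*y)*(1+8)))+(((y*a)+(9*6))+z))+((8+x)+(((y*0)+(2+8))+(1*(z+y)))))) (not simplifiable)
  at R: (((((9*x)*(7+3))*((6*y)*(1+8)))+(((y*a)+(9*6))+z))+((8+x)+(((y*0)+(2+8))+(1*(z+y))))) (not simplifiable)
  at RL: ((((9*x)*(7+3))*((6*y)*(1+8)))+(((y*a)+(9*6))+z)) (not simplifiable)
  at RLL: (((9*x)*(7+3))*((6*y)*(1+8))) (not simplifiable)
  at RLLL: ((9*x)*(7+3)) (not simplifiable)
  at RLLLL: (9*x) (not simplifiable)
  at RLLLR: (7+3) (SIMPLIFIABLE)
  at RLLR: ((6*y)*(1+8)) (not simplifiable)
  at RLLRL: (6*y) (not simplifiable)
  at RLLRR: (1+8) (SIMPLIFIABLE)
  at RLR: (((y*a)+(9*6))+z) (not simplifiable)
  at RLRL: ((y*a)+(9*6)) (not simplifiable)
  at RLRLL: (y*a) (not simplifiable)
  at RLRLR: (9*6) (SIMPLIFIABLE)
  at RR: ((8+x)+(((y*0)+(2+8))+(1*(z+y)))) (not simplifiable)
  at RRL: (8+x) (not simplifiable)
  at RRR: (((y*0)+(2+8))+(1*(z+y))) (not simplifiable)
  at RRRL: ((y*0)+(2+8)) (not simplifiable)
  at RRRLL: (y*0) (SIMPLIFIABLE)
  at RRRLR: (2+8) (SIMPLIFIABLE)
  at RRRR: (1*(z+y)) (SIMPLIFIABLE)
  at RRRRR: (z+y) (not simplifiable)
Found simplifiable subexpr at path RLLLR: (7+3)
One SIMPLIFY step would give: (1+(((((9*x)*10)*((6*y)*(1+8)))+(((y*a)+(9*6))+z))+((8+x)+(((y*0)+(2+8))+(1*(z+y))))))
-> NOT in normal form.

Answer: no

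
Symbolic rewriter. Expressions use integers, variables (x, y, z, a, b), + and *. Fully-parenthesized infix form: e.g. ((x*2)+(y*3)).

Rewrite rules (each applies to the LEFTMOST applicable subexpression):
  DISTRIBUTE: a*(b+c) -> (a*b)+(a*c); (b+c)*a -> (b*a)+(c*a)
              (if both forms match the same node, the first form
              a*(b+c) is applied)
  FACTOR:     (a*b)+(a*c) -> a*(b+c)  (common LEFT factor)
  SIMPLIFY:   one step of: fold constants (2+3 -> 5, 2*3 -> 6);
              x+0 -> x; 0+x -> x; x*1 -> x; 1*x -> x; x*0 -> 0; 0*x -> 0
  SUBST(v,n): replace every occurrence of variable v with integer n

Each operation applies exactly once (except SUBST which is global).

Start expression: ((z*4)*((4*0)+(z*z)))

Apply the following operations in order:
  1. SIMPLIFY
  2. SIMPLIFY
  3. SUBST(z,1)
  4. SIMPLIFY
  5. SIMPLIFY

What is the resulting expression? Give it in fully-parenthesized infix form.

Answer: (4*1)

Derivation:
Start: ((z*4)*((4*0)+(z*z)))
Apply SIMPLIFY at RL (target: (4*0)): ((z*4)*((4*0)+(z*z))) -> ((z*4)*(0+(z*z)))
Apply SIMPLIFY at R (target: (0+(z*z))): ((z*4)*(0+(z*z))) -> ((z*4)*(z*z))
Apply SUBST(z,1): ((z*4)*(z*z)) -> ((1*4)*(1*1))
Apply SIMPLIFY at L (target: (1*4)): ((1*4)*(1*1)) -> (4*(1*1))
Apply SIMPLIFY at R (target: (1*1)): (4*(1*1)) -> (4*1)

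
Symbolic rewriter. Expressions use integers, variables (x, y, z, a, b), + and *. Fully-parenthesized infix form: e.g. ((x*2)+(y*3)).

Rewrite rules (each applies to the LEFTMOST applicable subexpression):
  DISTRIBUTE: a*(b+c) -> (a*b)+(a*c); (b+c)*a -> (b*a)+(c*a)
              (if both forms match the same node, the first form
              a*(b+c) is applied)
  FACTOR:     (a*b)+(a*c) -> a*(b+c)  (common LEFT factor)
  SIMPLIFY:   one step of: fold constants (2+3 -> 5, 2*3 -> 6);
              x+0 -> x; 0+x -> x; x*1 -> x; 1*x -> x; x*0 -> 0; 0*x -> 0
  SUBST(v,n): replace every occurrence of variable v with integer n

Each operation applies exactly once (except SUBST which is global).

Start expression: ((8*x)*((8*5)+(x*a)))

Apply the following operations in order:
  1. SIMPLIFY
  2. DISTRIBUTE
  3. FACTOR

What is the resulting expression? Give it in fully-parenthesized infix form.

Answer: ((8*x)*(40+(x*a)))

Derivation:
Start: ((8*x)*((8*5)+(x*a)))
Apply SIMPLIFY at RL (target: (8*5)): ((8*x)*((8*5)+(x*a))) -> ((8*x)*(40+(x*a)))
Apply DISTRIBUTE at root (target: ((8*x)*(40+(x*a)))): ((8*x)*(40+(x*a))) -> (((8*x)*40)+((8*x)*(x*a)))
Apply FACTOR at root (target: (((8*x)*40)+((8*x)*(x*a)))): (((8*x)*40)+((8*x)*(x*a))) -> ((8*x)*(40+(x*a)))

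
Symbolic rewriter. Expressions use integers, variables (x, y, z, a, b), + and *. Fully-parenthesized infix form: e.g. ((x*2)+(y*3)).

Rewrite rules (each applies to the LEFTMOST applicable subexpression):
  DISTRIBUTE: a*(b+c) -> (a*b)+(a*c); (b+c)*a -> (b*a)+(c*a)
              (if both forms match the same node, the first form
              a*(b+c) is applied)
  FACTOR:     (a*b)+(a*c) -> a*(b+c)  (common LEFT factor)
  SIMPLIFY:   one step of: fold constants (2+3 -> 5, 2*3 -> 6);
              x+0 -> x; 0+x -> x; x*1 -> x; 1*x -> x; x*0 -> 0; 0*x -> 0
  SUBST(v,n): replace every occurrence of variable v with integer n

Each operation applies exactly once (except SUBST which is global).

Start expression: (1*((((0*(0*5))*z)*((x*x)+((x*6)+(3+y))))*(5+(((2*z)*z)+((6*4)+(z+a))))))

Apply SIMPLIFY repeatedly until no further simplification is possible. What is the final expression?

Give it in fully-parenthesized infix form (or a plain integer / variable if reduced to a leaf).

Start: (1*((((0*(0*5))*z)*((x*x)+((x*6)+(3+y))))*(5+(((2*z)*z)+((6*4)+(z+a))))))
Step 1: at root: (1*((((0*(0*5))*z)*((x*x)+((x*6)+(3+y))))*(5+(((2*z)*z)+((6*4)+(z+a)))))) -> ((((0*(0*5))*z)*((x*x)+((x*6)+(3+y))))*(5+(((2*z)*z)+((6*4)+(z+a))))); overall: (1*((((0*(0*5))*z)*((x*x)+((x*6)+(3+y))))*(5+(((2*z)*z)+((6*4)+(z+a)))))) -> ((((0*(0*5))*z)*((x*x)+((x*6)+(3+y))))*(5+(((2*z)*z)+((6*4)+(z+a)))))
Step 2: at LLL: (0*(0*5)) -> 0; overall: ((((0*(0*5))*z)*((x*x)+((x*6)+(3+y))))*(5+(((2*z)*z)+((6*4)+(z+a))))) -> (((0*z)*((x*x)+((x*6)+(3+y))))*(5+(((2*z)*z)+((6*4)+(z+a)))))
Step 3: at LL: (0*z) -> 0; overall: (((0*z)*((x*x)+((x*6)+(3+y))))*(5+(((2*z)*z)+((6*4)+(z+a))))) -> ((0*((x*x)+((x*6)+(3+y))))*(5+(((2*z)*z)+((6*4)+(z+a)))))
Step 4: at L: (0*((x*x)+((x*6)+(3+y)))) -> 0; overall: ((0*((x*x)+((x*6)+(3+y))))*(5+(((2*z)*z)+((6*4)+(z+a))))) -> (0*(5+(((2*z)*z)+((6*4)+(z+a)))))
Step 5: at root: (0*(5+(((2*z)*z)+((6*4)+(z+a))))) -> 0; overall: (0*(5+(((2*z)*z)+((6*4)+(z+a))))) -> 0
Fixed point: 0

Answer: 0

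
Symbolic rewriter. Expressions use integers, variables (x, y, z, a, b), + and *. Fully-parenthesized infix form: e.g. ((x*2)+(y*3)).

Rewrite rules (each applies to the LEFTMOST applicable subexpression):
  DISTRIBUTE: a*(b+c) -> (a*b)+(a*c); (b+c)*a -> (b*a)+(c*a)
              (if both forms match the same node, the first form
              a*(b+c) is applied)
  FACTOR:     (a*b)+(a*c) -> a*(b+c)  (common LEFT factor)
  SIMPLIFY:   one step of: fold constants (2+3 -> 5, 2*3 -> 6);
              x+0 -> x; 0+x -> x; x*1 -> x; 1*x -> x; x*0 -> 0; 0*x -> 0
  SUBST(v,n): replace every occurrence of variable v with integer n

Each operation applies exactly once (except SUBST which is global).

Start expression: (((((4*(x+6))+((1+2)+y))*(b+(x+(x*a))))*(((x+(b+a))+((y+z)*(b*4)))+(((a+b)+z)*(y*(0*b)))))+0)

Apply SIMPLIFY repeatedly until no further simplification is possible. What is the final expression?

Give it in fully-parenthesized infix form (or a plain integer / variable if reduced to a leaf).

Answer: ((((4*(x+6))+(3+y))*(b+(x+(x*a))))*((x+(b+a))+((y+z)*(b*4))))

Derivation:
Start: (((((4*(x+6))+((1+2)+y))*(b+(x+(x*a))))*(((x+(b+a))+((y+z)*(b*4)))+(((a+b)+z)*(y*(0*b)))))+0)
Step 1: at root: (((((4*(x+6))+((1+2)+y))*(b+(x+(x*a))))*(((x+(b+a))+((y+z)*(b*4)))+(((a+b)+z)*(y*(0*b)))))+0) -> ((((4*(x+6))+((1+2)+y))*(b+(x+(x*a))))*(((x+(b+a))+((y+z)*(b*4)))+(((a+b)+z)*(y*(0*b))))); overall: (((((4*(x+6))+((1+2)+y))*(b+(x+(x*a))))*(((x+(b+a))+((y+z)*(b*4)))+(((a+b)+z)*(y*(0*b)))))+0) -> ((((4*(x+6))+((1+2)+y))*(b+(x+(x*a))))*(((x+(b+a))+((y+z)*(b*4)))+(((a+b)+z)*(y*(0*b)))))
Step 2: at LLRL: (1+2) -> 3; overall: ((((4*(x+6))+((1+2)+y))*(b+(x+(x*a))))*(((x+(b+a))+((y+z)*(b*4)))+(((a+b)+z)*(y*(0*b))))) -> ((((4*(x+6))+(3+y))*(b+(x+(x*a))))*(((x+(b+a))+((y+z)*(b*4)))+(((a+b)+z)*(y*(0*b)))))
Step 3: at RRRR: (0*b) -> 0; overall: ((((4*(x+6))+(3+y))*(b+(x+(x*a))))*(((x+(b+a))+((y+z)*(b*4)))+(((a+b)+z)*(y*(0*b))))) -> ((((4*(x+6))+(3+y))*(b+(x+(x*a))))*(((x+(b+a))+((y+z)*(b*4)))+(((a+b)+z)*(y*0))))
Step 4: at RRR: (y*0) -> 0; overall: ((((4*(x+6))+(3+y))*(b+(x+(x*a))))*(((x+(b+a))+((y+z)*(b*4)))+(((a+b)+z)*(y*0)))) -> ((((4*(x+6))+(3+y))*(b+(x+(x*a))))*(((x+(b+a))+((y+z)*(b*4)))+(((a+b)+z)*0)))
Step 5: at RR: (((a+b)+z)*0) -> 0; overall: ((((4*(x+6))+(3+y))*(b+(x+(x*a))))*(((x+(b+a))+((y+z)*(b*4)))+(((a+b)+z)*0))) -> ((((4*(x+6))+(3+y))*(b+(x+(x*a))))*(((x+(b+a))+((y+z)*(b*4)))+0))
Step 6: at R: (((x+(b+a))+((y+z)*(b*4)))+0) -> ((x+(b+a))+((y+z)*(b*4))); overall: ((((4*(x+6))+(3+y))*(b+(x+(x*a))))*(((x+(b+a))+((y+z)*(b*4)))+0)) -> ((((4*(x+6))+(3+y))*(b+(x+(x*a))))*((x+(b+a))+((y+z)*(b*4))))
Fixed point: ((((4*(x+6))+(3+y))*(b+(x+(x*a))))*((x+(b+a))+((y+z)*(b*4))))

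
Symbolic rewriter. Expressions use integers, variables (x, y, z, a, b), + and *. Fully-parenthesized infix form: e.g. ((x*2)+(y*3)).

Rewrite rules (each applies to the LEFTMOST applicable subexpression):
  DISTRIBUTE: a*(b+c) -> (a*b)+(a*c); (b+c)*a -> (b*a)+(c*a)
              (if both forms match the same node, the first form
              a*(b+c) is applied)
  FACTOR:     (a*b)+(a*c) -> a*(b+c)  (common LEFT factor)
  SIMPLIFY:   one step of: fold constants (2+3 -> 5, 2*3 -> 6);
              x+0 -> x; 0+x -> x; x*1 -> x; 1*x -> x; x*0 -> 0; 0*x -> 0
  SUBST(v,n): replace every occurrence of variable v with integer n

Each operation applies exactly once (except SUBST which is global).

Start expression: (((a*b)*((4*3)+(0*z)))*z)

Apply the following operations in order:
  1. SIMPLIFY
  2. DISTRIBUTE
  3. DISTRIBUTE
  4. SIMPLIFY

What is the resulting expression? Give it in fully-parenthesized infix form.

Answer: ((((a*b)*12)*z)+(((a*b)*0)*z))

Derivation:
Start: (((a*b)*((4*3)+(0*z)))*z)
Apply SIMPLIFY at LRL (target: (4*3)): (((a*b)*((4*3)+(0*z)))*z) -> (((a*b)*(12+(0*z)))*z)
Apply DISTRIBUTE at L (target: ((a*b)*(12+(0*z)))): (((a*b)*(12+(0*z)))*z) -> ((((a*b)*12)+((a*b)*(0*z)))*z)
Apply DISTRIBUTE at root (target: ((((a*b)*12)+((a*b)*(0*z)))*z)): ((((a*b)*12)+((a*b)*(0*z)))*z) -> ((((a*b)*12)*z)+(((a*b)*(0*z))*z))
Apply SIMPLIFY at RLR (target: (0*z)): ((((a*b)*12)*z)+(((a*b)*(0*z))*z)) -> ((((a*b)*12)*z)+(((a*b)*0)*z))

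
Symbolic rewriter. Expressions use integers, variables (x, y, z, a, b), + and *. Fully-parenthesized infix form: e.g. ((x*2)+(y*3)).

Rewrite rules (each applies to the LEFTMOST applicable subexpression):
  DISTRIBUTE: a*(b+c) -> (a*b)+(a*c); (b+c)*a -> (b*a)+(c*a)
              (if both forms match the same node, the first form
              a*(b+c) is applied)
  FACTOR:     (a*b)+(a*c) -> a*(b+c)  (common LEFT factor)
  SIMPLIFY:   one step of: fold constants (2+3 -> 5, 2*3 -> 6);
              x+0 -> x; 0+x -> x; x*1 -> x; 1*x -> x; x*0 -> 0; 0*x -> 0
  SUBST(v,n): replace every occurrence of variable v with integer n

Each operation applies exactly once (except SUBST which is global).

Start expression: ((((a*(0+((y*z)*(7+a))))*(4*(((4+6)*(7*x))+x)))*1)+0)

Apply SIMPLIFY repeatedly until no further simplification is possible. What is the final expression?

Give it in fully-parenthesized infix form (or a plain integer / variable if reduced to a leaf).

Answer: ((a*((y*z)*(7+a)))*(4*((10*(7*x))+x)))

Derivation:
Start: ((((a*(0+((y*z)*(7+a))))*(4*(((4+6)*(7*x))+x)))*1)+0)
Step 1: at root: ((((a*(0+((y*z)*(7+a))))*(4*(((4+6)*(7*x))+x)))*1)+0) -> (((a*(0+((y*z)*(7+a))))*(4*(((4+6)*(7*x))+x)))*1); overall: ((((a*(0+((y*z)*(7+a))))*(4*(((4+6)*(7*x))+x)))*1)+0) -> (((a*(0+((y*z)*(7+a))))*(4*(((4+6)*(7*x))+x)))*1)
Step 2: at root: (((a*(0+((y*z)*(7+a))))*(4*(((4+6)*(7*x))+x)))*1) -> ((a*(0+((y*z)*(7+a))))*(4*(((4+6)*(7*x))+x))); overall: (((a*(0+((y*z)*(7+a))))*(4*(((4+6)*(7*x))+x)))*1) -> ((a*(0+((y*z)*(7+a))))*(4*(((4+6)*(7*x))+x)))
Step 3: at LR: (0+((y*z)*(7+a))) -> ((y*z)*(7+a)); overall: ((a*(0+((y*z)*(7+a))))*(4*(((4+6)*(7*x))+x))) -> ((a*((y*z)*(7+a)))*(4*(((4+6)*(7*x))+x)))
Step 4: at RRLL: (4+6) -> 10; overall: ((a*((y*z)*(7+a)))*(4*(((4+6)*(7*x))+x))) -> ((a*((y*z)*(7+a)))*(4*((10*(7*x))+x)))
Fixed point: ((a*((y*z)*(7+a)))*(4*((10*(7*x))+x)))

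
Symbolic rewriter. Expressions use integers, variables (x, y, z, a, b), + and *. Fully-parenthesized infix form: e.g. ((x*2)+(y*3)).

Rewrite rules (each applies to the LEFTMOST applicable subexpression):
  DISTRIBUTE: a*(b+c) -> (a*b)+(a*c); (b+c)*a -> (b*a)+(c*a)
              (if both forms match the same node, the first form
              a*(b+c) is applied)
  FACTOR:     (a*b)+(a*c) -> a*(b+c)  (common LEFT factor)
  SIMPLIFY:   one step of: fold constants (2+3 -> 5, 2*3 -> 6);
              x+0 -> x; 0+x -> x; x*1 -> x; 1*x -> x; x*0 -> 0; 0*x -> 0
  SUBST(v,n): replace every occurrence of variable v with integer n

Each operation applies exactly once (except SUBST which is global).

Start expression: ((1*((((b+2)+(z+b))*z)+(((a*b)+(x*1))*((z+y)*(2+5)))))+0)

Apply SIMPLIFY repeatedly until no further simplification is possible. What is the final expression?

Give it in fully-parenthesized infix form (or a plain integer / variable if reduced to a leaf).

Answer: ((((b+2)+(z+b))*z)+(((a*b)+x)*((z+y)*7)))

Derivation:
Start: ((1*((((b+2)+(z+b))*z)+(((a*b)+(x*1))*((z+y)*(2+5)))))+0)
Step 1: at root: ((1*((((b+2)+(z+b))*z)+(((a*b)+(x*1))*((z+y)*(2+5)))))+0) -> (1*((((b+2)+(z+b))*z)+(((a*b)+(x*1))*((z+y)*(2+5))))); overall: ((1*((((b+2)+(z+b))*z)+(((a*b)+(x*1))*((z+y)*(2+5)))))+0) -> (1*((((b+2)+(z+b))*z)+(((a*b)+(x*1))*((z+y)*(2+5)))))
Step 2: at root: (1*((((b+2)+(z+b))*z)+(((a*b)+(x*1))*((z+y)*(2+5))))) -> ((((b+2)+(z+b))*z)+(((a*b)+(x*1))*((z+y)*(2+5)))); overall: (1*((((b+2)+(z+b))*z)+(((a*b)+(x*1))*((z+y)*(2+5))))) -> ((((b+2)+(z+b))*z)+(((a*b)+(x*1))*((z+y)*(2+5))))
Step 3: at RLR: (x*1) -> x; overall: ((((b+2)+(z+b))*z)+(((a*b)+(x*1))*((z+y)*(2+5)))) -> ((((b+2)+(z+b))*z)+(((a*b)+x)*((z+y)*(2+5))))
Step 4: at RRR: (2+5) -> 7; overall: ((((b+2)+(z+b))*z)+(((a*b)+x)*((z+y)*(2+5)))) -> ((((b+2)+(z+b))*z)+(((a*b)+x)*((z+y)*7)))
Fixed point: ((((b+2)+(z+b))*z)+(((a*b)+x)*((z+y)*7)))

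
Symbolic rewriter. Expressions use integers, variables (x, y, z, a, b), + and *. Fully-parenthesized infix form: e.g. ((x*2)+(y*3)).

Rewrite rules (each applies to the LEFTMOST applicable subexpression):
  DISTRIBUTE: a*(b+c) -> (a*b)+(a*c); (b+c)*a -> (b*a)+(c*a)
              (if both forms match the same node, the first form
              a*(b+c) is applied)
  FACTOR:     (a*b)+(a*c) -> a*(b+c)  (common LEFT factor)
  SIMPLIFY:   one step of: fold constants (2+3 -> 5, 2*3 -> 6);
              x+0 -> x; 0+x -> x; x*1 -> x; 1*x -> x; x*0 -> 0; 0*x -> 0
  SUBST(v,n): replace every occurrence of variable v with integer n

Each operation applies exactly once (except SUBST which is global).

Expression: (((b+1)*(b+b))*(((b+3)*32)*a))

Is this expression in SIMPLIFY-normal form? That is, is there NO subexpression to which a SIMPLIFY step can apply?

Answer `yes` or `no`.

Expression: (((b+1)*(b+b))*(((b+3)*32)*a))
Scanning for simplifiable subexpressions (pre-order)...
  at root: (((b+1)*(b+b))*(((b+3)*32)*a)) (not simplifiable)
  at L: ((b+1)*(b+b)) (not simplifiable)
  at LL: (b+1) (not simplifiable)
  at LR: (b+b) (not simplifiable)
  at R: (((b+3)*32)*a) (not simplifiable)
  at RL: ((b+3)*32) (not simplifiable)
  at RLL: (b+3) (not simplifiable)
Result: no simplifiable subexpression found -> normal form.

Answer: yes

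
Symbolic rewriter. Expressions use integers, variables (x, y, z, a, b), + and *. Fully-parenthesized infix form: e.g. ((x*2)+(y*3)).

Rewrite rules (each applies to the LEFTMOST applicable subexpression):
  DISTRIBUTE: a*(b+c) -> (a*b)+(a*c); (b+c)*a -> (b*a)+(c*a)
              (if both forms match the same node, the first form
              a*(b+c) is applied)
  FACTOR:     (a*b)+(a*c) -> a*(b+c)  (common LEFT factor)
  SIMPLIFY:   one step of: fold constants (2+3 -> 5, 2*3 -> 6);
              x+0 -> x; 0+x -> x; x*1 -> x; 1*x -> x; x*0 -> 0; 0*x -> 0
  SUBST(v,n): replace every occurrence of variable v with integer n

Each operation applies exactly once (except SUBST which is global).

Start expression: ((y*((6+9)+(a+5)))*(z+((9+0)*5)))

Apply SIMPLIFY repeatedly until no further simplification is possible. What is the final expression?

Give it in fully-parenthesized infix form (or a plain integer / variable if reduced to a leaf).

Start: ((y*((6+9)+(a+5)))*(z+((9+0)*5)))
Step 1: at LRL: (6+9) -> 15; overall: ((y*((6+9)+(a+5)))*(z+((9+0)*5))) -> ((y*(15+(a+5)))*(z+((9+0)*5)))
Step 2: at RRL: (9+0) -> 9; overall: ((y*(15+(a+5)))*(z+((9+0)*5))) -> ((y*(15+(a+5)))*(z+(9*5)))
Step 3: at RR: (9*5) -> 45; overall: ((y*(15+(a+5)))*(z+(9*5))) -> ((y*(15+(a+5)))*(z+45))
Fixed point: ((y*(15+(a+5)))*(z+45))

Answer: ((y*(15+(a+5)))*(z+45))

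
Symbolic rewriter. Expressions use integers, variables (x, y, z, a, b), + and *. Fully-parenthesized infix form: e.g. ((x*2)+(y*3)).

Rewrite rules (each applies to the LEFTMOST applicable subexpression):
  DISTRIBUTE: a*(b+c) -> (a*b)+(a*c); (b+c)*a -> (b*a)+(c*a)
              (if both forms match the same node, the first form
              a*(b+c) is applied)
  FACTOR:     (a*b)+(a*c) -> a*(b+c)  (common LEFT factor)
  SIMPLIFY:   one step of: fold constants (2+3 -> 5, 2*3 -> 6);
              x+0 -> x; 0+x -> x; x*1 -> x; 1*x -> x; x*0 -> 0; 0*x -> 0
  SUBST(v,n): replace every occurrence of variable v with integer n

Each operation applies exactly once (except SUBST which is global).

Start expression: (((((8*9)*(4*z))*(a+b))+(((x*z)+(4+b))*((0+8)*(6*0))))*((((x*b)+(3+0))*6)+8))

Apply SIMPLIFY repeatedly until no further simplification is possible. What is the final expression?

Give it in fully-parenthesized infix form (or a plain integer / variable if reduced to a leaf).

Answer: (((72*(4*z))*(a+b))*((((x*b)+3)*6)+8))

Derivation:
Start: (((((8*9)*(4*z))*(a+b))+(((x*z)+(4+b))*((0+8)*(6*0))))*((((x*b)+(3+0))*6)+8))
Step 1: at LLLL: (8*9) -> 72; overall: (((((8*9)*(4*z))*(a+b))+(((x*z)+(4+b))*((0+8)*(6*0))))*((((x*b)+(3+0))*6)+8)) -> ((((72*(4*z))*(a+b))+(((x*z)+(4+b))*((0+8)*(6*0))))*((((x*b)+(3+0))*6)+8))
Step 2: at LRRL: (0+8) -> 8; overall: ((((72*(4*z))*(a+b))+(((x*z)+(4+b))*((0+8)*(6*0))))*((((x*b)+(3+0))*6)+8)) -> ((((72*(4*z))*(a+b))+(((x*z)+(4+b))*(8*(6*0))))*((((x*b)+(3+0))*6)+8))
Step 3: at LRRR: (6*0) -> 0; overall: ((((72*(4*z))*(a+b))+(((x*z)+(4+b))*(8*(6*0))))*((((x*b)+(3+0))*6)+8)) -> ((((72*(4*z))*(a+b))+(((x*z)+(4+b))*(8*0)))*((((x*b)+(3+0))*6)+8))
Step 4: at LRR: (8*0) -> 0; overall: ((((72*(4*z))*(a+b))+(((x*z)+(4+b))*(8*0)))*((((x*b)+(3+0))*6)+8)) -> ((((72*(4*z))*(a+b))+(((x*z)+(4+b))*0))*((((x*b)+(3+0))*6)+8))
Step 5: at LR: (((x*z)+(4+b))*0) -> 0; overall: ((((72*(4*z))*(a+b))+(((x*z)+(4+b))*0))*((((x*b)+(3+0))*6)+8)) -> ((((72*(4*z))*(a+b))+0)*((((x*b)+(3+0))*6)+8))
Step 6: at L: (((72*(4*z))*(a+b))+0) -> ((72*(4*z))*(a+b)); overall: ((((72*(4*z))*(a+b))+0)*((((x*b)+(3+0))*6)+8)) -> (((72*(4*z))*(a+b))*((((x*b)+(3+0))*6)+8))
Step 7: at RLLR: (3+0) -> 3; overall: (((72*(4*z))*(a+b))*((((x*b)+(3+0))*6)+8)) -> (((72*(4*z))*(a+b))*((((x*b)+3)*6)+8))
Fixed point: (((72*(4*z))*(a+b))*((((x*b)+3)*6)+8))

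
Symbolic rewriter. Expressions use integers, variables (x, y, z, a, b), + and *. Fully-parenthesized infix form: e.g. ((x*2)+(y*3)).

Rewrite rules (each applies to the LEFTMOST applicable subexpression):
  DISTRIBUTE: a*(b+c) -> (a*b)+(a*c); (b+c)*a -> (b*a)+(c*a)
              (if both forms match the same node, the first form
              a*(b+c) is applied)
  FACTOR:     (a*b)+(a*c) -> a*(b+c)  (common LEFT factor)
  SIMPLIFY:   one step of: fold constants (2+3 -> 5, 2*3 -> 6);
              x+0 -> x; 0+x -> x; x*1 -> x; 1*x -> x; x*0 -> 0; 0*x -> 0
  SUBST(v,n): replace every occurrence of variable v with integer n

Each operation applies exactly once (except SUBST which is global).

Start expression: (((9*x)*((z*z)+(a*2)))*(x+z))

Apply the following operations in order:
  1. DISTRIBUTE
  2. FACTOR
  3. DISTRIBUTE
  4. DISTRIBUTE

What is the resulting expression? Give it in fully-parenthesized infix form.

Start: (((9*x)*((z*z)+(a*2)))*(x+z))
Apply DISTRIBUTE at root (target: (((9*x)*((z*z)+(a*2)))*(x+z))): (((9*x)*((z*z)+(a*2)))*(x+z)) -> ((((9*x)*((z*z)+(a*2)))*x)+(((9*x)*((z*z)+(a*2)))*z))
Apply FACTOR at root (target: ((((9*x)*((z*z)+(a*2)))*x)+(((9*x)*((z*z)+(a*2)))*z))): ((((9*x)*((z*z)+(a*2)))*x)+(((9*x)*((z*z)+(a*2)))*z)) -> (((9*x)*((z*z)+(a*2)))*(x+z))
Apply DISTRIBUTE at root (target: (((9*x)*((z*z)+(a*2)))*(x+z))): (((9*x)*((z*z)+(a*2)))*(x+z)) -> ((((9*x)*((z*z)+(a*2)))*x)+(((9*x)*((z*z)+(a*2)))*z))
Apply DISTRIBUTE at LL (target: ((9*x)*((z*z)+(a*2)))): ((((9*x)*((z*z)+(a*2)))*x)+(((9*x)*((z*z)+(a*2)))*z)) -> (((((9*x)*(z*z))+((9*x)*(a*2)))*x)+(((9*x)*((z*z)+(a*2)))*z))

Answer: (((((9*x)*(z*z))+((9*x)*(a*2)))*x)+(((9*x)*((z*z)+(a*2)))*z))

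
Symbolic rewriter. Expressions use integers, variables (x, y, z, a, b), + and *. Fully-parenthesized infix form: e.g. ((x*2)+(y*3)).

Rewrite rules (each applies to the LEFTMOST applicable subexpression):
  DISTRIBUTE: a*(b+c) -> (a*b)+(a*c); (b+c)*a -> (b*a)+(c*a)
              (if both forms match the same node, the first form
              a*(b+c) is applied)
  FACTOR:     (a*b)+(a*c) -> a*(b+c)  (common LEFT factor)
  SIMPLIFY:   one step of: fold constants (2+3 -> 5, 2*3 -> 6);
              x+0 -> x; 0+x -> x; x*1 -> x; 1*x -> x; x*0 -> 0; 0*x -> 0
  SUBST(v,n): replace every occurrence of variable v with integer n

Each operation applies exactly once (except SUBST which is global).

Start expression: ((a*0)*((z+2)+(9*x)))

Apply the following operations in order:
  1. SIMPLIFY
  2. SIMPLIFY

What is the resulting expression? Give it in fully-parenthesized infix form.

Answer: 0

Derivation:
Start: ((a*0)*((z+2)+(9*x)))
Apply SIMPLIFY at L (target: (a*0)): ((a*0)*((z+2)+(9*x))) -> (0*((z+2)+(9*x)))
Apply SIMPLIFY at root (target: (0*((z+2)+(9*x)))): (0*((z+2)+(9*x))) -> 0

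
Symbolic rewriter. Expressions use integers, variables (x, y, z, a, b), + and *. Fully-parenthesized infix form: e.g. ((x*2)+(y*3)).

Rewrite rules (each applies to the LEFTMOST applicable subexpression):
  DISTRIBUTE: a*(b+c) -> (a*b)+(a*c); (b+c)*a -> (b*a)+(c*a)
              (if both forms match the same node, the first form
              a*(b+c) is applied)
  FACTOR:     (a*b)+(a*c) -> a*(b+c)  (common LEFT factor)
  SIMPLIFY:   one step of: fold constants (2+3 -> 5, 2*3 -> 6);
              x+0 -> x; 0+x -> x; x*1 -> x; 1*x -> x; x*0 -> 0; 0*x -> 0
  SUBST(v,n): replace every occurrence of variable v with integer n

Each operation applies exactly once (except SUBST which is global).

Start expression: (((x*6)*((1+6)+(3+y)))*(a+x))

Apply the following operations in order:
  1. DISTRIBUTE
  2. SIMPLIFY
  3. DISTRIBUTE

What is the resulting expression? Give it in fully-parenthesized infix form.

Start: (((x*6)*((1+6)+(3+y)))*(a+x))
Apply DISTRIBUTE at root (target: (((x*6)*((1+6)+(3+y)))*(a+x))): (((x*6)*((1+6)+(3+y)))*(a+x)) -> ((((x*6)*((1+6)+(3+y)))*a)+(((x*6)*((1+6)+(3+y)))*x))
Apply SIMPLIFY at LLRL (target: (1+6)): ((((x*6)*((1+6)+(3+y)))*a)+(((x*6)*((1+6)+(3+y)))*x)) -> ((((x*6)*(7+(3+y)))*a)+(((x*6)*((1+6)+(3+y)))*x))
Apply DISTRIBUTE at LL (target: ((x*6)*(7+(3+y)))): ((((x*6)*(7+(3+y)))*a)+(((x*6)*((1+6)+(3+y)))*x)) -> (((((x*6)*7)+((x*6)*(3+y)))*a)+(((x*6)*((1+6)+(3+y)))*x))

Answer: (((((x*6)*7)+((x*6)*(3+y)))*a)+(((x*6)*((1+6)+(3+y)))*x))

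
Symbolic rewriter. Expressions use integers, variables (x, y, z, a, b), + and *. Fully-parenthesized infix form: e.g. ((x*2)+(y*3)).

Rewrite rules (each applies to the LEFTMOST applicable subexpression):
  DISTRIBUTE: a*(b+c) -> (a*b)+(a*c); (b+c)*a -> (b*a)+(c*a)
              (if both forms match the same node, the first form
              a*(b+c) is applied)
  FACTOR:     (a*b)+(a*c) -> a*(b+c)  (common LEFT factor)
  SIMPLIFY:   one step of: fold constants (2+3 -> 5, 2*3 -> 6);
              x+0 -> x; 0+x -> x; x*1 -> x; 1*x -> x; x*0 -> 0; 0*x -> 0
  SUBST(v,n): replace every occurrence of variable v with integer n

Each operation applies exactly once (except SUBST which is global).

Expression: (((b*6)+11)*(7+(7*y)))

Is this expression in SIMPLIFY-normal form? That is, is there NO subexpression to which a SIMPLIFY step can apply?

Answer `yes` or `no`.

Expression: (((b*6)+11)*(7+(7*y)))
Scanning for simplifiable subexpressions (pre-order)...
  at root: (((b*6)+11)*(7+(7*y))) (not simplifiable)
  at L: ((b*6)+11) (not simplifiable)
  at LL: (b*6) (not simplifiable)
  at R: (7+(7*y)) (not simplifiable)
  at RR: (7*y) (not simplifiable)
Result: no simplifiable subexpression found -> normal form.

Answer: yes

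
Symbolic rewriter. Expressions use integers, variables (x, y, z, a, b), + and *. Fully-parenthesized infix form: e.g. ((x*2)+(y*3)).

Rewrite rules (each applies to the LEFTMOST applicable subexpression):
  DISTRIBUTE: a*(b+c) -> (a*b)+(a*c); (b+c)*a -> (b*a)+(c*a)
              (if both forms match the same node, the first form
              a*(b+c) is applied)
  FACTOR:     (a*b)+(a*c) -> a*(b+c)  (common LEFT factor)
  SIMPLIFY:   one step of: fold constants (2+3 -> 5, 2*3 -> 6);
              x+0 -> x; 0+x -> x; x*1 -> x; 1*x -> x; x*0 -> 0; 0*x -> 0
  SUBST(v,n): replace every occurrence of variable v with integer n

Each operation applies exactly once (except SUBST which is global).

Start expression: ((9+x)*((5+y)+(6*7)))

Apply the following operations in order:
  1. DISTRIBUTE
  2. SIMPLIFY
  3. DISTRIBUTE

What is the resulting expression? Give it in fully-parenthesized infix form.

Start: ((9+x)*((5+y)+(6*7)))
Apply DISTRIBUTE at root (target: ((9+x)*((5+y)+(6*7)))): ((9+x)*((5+y)+(6*7))) -> (((9+x)*(5+y))+((9+x)*(6*7)))
Apply SIMPLIFY at RR (target: (6*7)): (((9+x)*(5+y))+((9+x)*(6*7))) -> (((9+x)*(5+y))+((9+x)*42))
Apply DISTRIBUTE at L (target: ((9+x)*(5+y))): (((9+x)*(5+y))+((9+x)*42)) -> ((((9+x)*5)+((9+x)*y))+((9+x)*42))

Answer: ((((9+x)*5)+((9+x)*y))+((9+x)*42))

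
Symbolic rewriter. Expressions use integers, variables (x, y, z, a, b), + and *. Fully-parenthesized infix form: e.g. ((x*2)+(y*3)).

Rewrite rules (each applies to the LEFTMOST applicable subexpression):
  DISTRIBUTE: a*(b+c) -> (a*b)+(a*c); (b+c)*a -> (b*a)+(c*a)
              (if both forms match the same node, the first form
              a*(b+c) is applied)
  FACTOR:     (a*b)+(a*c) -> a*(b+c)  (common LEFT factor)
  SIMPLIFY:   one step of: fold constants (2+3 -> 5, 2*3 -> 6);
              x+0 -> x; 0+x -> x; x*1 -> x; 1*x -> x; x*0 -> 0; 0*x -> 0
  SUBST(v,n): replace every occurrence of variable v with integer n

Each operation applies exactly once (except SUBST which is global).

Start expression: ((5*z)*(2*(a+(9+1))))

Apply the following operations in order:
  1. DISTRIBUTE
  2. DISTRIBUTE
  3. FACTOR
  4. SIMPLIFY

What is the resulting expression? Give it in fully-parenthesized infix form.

Answer: ((5*z)*((2*a)+(2*10)))

Derivation:
Start: ((5*z)*(2*(a+(9+1))))
Apply DISTRIBUTE at R (target: (2*(a+(9+1)))): ((5*z)*(2*(a+(9+1)))) -> ((5*z)*((2*a)+(2*(9+1))))
Apply DISTRIBUTE at root (target: ((5*z)*((2*a)+(2*(9+1))))): ((5*z)*((2*a)+(2*(9+1)))) -> (((5*z)*(2*a))+((5*z)*(2*(9+1))))
Apply FACTOR at root (target: (((5*z)*(2*a))+((5*z)*(2*(9+1))))): (((5*z)*(2*a))+((5*z)*(2*(9+1)))) -> ((5*z)*((2*a)+(2*(9+1))))
Apply SIMPLIFY at RRR (target: (9+1)): ((5*z)*((2*a)+(2*(9+1)))) -> ((5*z)*((2*a)+(2*10)))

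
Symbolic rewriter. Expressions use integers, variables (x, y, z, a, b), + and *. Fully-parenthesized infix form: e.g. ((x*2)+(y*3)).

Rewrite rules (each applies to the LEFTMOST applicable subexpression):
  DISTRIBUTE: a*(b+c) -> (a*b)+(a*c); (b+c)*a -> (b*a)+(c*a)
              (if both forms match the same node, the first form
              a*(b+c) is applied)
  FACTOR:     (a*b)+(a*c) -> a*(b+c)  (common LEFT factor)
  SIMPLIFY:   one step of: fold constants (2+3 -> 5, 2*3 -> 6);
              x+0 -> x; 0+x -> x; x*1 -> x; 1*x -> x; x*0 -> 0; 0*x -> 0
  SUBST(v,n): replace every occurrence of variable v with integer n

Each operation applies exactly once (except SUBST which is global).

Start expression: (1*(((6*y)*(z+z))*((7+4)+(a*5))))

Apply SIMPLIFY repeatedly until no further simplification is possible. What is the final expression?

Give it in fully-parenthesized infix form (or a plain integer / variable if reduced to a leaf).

Answer: (((6*y)*(z+z))*(11+(a*5)))

Derivation:
Start: (1*(((6*y)*(z+z))*((7+4)+(a*5))))
Step 1: at root: (1*(((6*y)*(z+z))*((7+4)+(a*5)))) -> (((6*y)*(z+z))*((7+4)+(a*5))); overall: (1*(((6*y)*(z+z))*((7+4)+(a*5)))) -> (((6*y)*(z+z))*((7+4)+(a*5)))
Step 2: at RL: (7+4) -> 11; overall: (((6*y)*(z+z))*((7+4)+(a*5))) -> (((6*y)*(z+z))*(11+(a*5)))
Fixed point: (((6*y)*(z+z))*(11+(a*5)))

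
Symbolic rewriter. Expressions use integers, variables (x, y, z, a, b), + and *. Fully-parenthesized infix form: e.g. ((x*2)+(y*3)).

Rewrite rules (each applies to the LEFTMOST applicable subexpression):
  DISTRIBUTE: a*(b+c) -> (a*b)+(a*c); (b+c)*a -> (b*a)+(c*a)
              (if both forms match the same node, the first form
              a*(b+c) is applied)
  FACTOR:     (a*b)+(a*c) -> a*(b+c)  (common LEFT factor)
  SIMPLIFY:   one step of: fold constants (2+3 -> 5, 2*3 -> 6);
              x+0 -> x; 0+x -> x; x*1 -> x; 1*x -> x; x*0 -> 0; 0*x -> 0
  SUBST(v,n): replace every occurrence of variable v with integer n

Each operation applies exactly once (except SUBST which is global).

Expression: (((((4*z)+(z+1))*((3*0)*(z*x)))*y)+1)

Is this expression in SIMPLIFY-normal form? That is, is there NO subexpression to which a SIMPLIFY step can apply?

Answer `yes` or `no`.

Expression: (((((4*z)+(z+1))*((3*0)*(z*x)))*y)+1)
Scanning for simplifiable subexpressions (pre-order)...
  at root: (((((4*z)+(z+1))*((3*0)*(z*x)))*y)+1) (not simplifiable)
  at L: ((((4*z)+(z+1))*((3*0)*(z*x)))*y) (not simplifiable)
  at LL: (((4*z)+(z+1))*((3*0)*(z*x))) (not simplifiable)
  at LLL: ((4*z)+(z+1)) (not simplifiable)
  at LLLL: (4*z) (not simplifiable)
  at LLLR: (z+1) (not simplifiable)
  at LLR: ((3*0)*(z*x)) (not simplifiable)
  at LLRL: (3*0) (SIMPLIFIABLE)
  at LLRR: (z*x) (not simplifiable)
Found simplifiable subexpr at path LLRL: (3*0)
One SIMPLIFY step would give: (((((4*z)+(z+1))*(0*(z*x)))*y)+1)
-> NOT in normal form.

Answer: no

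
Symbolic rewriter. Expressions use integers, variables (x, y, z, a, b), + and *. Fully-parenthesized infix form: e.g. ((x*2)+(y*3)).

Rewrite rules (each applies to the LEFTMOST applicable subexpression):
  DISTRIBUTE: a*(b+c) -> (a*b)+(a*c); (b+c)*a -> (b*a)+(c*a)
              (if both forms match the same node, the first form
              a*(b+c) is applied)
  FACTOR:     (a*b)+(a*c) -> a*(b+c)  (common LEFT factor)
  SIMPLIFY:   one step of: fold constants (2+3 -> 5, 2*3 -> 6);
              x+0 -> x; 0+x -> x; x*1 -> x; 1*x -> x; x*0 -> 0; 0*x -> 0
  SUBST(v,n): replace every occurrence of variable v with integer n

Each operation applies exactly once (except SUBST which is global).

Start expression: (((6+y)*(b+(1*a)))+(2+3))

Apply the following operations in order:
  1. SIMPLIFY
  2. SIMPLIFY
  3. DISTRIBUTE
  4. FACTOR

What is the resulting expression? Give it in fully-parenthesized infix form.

Start: (((6+y)*(b+(1*a)))+(2+3))
Apply SIMPLIFY at LRR (target: (1*a)): (((6+y)*(b+(1*a)))+(2+3)) -> (((6+y)*(b+a))+(2+3))
Apply SIMPLIFY at R (target: (2+3)): (((6+y)*(b+a))+(2+3)) -> (((6+y)*(b+a))+5)
Apply DISTRIBUTE at L (target: ((6+y)*(b+a))): (((6+y)*(b+a))+5) -> ((((6+y)*b)+((6+y)*a))+5)
Apply FACTOR at L (target: (((6+y)*b)+((6+y)*a))): ((((6+y)*b)+((6+y)*a))+5) -> (((6+y)*(b+a))+5)

Answer: (((6+y)*(b+a))+5)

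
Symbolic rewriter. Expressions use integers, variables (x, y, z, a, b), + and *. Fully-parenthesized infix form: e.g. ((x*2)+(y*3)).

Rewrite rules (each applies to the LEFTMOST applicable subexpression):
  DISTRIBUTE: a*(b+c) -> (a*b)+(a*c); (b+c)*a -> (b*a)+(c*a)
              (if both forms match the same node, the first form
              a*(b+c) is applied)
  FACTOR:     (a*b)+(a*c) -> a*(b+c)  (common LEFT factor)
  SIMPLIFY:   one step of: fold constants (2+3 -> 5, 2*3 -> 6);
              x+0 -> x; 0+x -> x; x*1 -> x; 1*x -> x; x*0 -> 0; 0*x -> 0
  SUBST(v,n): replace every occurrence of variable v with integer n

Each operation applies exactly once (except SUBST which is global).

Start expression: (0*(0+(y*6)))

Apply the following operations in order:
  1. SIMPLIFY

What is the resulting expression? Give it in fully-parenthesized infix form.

Start: (0*(0+(y*6)))
Apply SIMPLIFY at root (target: (0*(0+(y*6)))): (0*(0+(y*6))) -> 0

Answer: 0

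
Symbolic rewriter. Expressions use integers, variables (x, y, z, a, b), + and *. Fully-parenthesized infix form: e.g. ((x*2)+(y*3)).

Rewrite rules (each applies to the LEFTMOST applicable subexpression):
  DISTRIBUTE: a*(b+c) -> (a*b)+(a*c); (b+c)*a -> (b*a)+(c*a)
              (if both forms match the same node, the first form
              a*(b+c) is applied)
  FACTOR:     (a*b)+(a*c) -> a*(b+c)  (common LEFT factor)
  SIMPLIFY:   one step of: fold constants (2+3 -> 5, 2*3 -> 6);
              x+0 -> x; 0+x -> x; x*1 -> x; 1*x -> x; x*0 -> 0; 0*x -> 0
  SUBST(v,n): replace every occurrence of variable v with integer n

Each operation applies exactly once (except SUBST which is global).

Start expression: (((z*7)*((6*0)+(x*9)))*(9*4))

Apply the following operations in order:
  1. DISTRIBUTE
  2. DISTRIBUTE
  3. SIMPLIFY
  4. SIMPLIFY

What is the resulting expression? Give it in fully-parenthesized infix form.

Answer: ((0*(9*4))+(((z*7)*(x*9))*(9*4)))

Derivation:
Start: (((z*7)*((6*0)+(x*9)))*(9*4))
Apply DISTRIBUTE at L (target: ((z*7)*((6*0)+(x*9)))): (((z*7)*((6*0)+(x*9)))*(9*4)) -> ((((z*7)*(6*0))+((z*7)*(x*9)))*(9*4))
Apply DISTRIBUTE at root (target: ((((z*7)*(6*0))+((z*7)*(x*9)))*(9*4))): ((((z*7)*(6*0))+((z*7)*(x*9)))*(9*4)) -> ((((z*7)*(6*0))*(9*4))+(((z*7)*(x*9))*(9*4)))
Apply SIMPLIFY at LLR (target: (6*0)): ((((z*7)*(6*0))*(9*4))+(((z*7)*(x*9))*(9*4))) -> ((((z*7)*0)*(9*4))+(((z*7)*(x*9))*(9*4)))
Apply SIMPLIFY at LL (target: ((z*7)*0)): ((((z*7)*0)*(9*4))+(((z*7)*(x*9))*(9*4))) -> ((0*(9*4))+(((z*7)*(x*9))*(9*4)))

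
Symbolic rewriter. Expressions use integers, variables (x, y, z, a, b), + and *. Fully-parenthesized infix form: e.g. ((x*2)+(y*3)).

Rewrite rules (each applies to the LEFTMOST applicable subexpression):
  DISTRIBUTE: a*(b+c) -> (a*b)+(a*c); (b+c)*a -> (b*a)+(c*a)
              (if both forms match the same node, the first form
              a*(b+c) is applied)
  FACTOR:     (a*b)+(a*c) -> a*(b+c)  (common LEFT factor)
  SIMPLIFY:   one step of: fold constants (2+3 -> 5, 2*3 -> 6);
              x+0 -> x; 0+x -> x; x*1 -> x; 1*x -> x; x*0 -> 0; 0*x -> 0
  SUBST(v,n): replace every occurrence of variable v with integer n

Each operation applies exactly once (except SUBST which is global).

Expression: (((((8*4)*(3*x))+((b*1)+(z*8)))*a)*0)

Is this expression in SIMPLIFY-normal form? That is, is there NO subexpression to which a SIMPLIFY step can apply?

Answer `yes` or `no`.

Expression: (((((8*4)*(3*x))+((b*1)+(z*8)))*a)*0)
Scanning for simplifiable subexpressions (pre-order)...
  at root: (((((8*4)*(3*x))+((b*1)+(z*8)))*a)*0) (SIMPLIFIABLE)
  at L: ((((8*4)*(3*x))+((b*1)+(z*8)))*a) (not simplifiable)
  at LL: (((8*4)*(3*x))+((b*1)+(z*8))) (not simplifiable)
  at LLL: ((8*4)*(3*x)) (not simplifiable)
  at LLLL: (8*4) (SIMPLIFIABLE)
  at LLLR: (3*x) (not simplifiable)
  at LLR: ((b*1)+(z*8)) (not simplifiable)
  at LLRL: (b*1) (SIMPLIFIABLE)
  at LLRR: (z*8) (not simplifiable)
Found simplifiable subexpr at path root: (((((8*4)*(3*x))+((b*1)+(z*8)))*a)*0)
One SIMPLIFY step would give: 0
-> NOT in normal form.

Answer: no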